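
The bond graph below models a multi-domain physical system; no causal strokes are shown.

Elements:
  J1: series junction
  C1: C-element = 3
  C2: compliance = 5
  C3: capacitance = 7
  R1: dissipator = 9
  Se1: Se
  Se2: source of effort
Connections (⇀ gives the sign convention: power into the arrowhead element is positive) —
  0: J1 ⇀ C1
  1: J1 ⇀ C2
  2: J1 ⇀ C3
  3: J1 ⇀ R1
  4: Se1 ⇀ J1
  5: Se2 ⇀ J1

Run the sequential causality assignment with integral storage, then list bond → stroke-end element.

bond 0 |J1
bond 1 |J1
bond 2 |J1
bond 3 |R1
bond 4 |J1
bond 5 |J1

b4 stroke at J1  (Se1 fixes effort; stroke away)
b5 stroke at J1  (source Se2 imposes e)
b0 stroke at J1  (C1 outputs effort q/C1)
b1 stroke at J1  (C2 integral (e out))
b2 stroke at J1  (C3 integral (e out))
b3 stroke at R1  (J1 needs exactly one f-in)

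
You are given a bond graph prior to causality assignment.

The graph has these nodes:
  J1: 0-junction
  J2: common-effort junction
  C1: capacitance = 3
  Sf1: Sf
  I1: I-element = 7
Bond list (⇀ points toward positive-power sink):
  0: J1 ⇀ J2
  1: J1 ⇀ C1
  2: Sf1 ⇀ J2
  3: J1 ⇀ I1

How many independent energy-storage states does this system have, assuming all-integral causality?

b2 →Sf1  (Sf1 fixes flow; stroke at Sf1)
b0 →J2  (J2 needs exactly one e-in)
b1 →J1  (C1 integral (e out))
b3 →I1  (0-jn J1 has e-setter on 1)

2  (C1, I1 all integral)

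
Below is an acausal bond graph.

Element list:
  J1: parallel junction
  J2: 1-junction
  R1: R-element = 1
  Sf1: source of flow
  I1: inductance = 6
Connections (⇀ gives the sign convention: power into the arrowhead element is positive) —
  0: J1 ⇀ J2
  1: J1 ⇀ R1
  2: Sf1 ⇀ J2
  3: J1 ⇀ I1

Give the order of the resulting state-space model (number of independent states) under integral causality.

1  (I1 all integral)

#2 |Sf1  (Sf1 (Sf) sets flow on bond)
#0 |J2  (J2: bond 2 brought flow, rest push out)
#3 |I1  (I1 outputs flow p/I1)
#1 |J1  (only one effort-in slot at J1)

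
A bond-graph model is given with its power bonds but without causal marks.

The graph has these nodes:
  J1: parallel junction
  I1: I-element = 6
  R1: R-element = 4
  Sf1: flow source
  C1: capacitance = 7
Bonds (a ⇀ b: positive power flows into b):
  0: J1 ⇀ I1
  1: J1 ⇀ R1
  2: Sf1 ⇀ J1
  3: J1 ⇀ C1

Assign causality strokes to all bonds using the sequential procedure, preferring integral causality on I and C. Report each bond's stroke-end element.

bond 0 →I1
bond 1 →R1
bond 2 →Sf1
bond 3 →J1

bond 2 stroke at Sf1  (Sf1 fixes flow; stroke at Sf1)
bond 0 stroke at I1  (I1 integral (f out))
bond 3 stroke at J1  (C1 outputs effort q/C1)
bond 1 stroke at R1  (common-e at J1 fixed by 3)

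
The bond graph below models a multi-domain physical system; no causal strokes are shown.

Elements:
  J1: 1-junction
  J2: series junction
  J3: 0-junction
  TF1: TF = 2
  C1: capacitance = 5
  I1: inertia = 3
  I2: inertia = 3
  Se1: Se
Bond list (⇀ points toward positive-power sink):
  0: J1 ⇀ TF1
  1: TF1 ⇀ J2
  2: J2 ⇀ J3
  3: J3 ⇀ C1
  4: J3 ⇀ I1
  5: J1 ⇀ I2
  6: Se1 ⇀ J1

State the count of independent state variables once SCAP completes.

3  (C1, I1, I2 all integral)

β6 |J1  (source Se1 imposes e)
β3 |J3  (C1 integral (e out))
β2 |J2  (common-e at J3 fixed by 3)
β4 |I1  (J3 effort already set via bond 3)
β1 |TF1  (J2: last free bond brings flow in)
β0 |J1  (through TF1, causality passes straight; one stroke at TF1)
β5 |I2  (J1: last free bond brings flow in)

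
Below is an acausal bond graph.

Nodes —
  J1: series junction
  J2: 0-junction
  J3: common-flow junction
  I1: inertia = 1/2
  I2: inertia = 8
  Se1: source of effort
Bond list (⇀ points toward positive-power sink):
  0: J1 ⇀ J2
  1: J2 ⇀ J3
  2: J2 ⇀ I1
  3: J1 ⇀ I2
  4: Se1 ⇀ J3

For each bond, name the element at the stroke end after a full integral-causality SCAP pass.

#0 stroke at J1
#1 stroke at J2
#2 stroke at I1
#3 stroke at I2
#4 stroke at J3

β4 stroke→J3  (Se1: effort source, stroke at far end)
β1 stroke→J2  (J3: last free bond brings flow in)
β0 stroke→J1  (0-jn J2 has e-setter on 1)
β2 stroke→I1  (J2 effort already set via bond 1)
β3 stroke→I2  (J1: last free bond brings flow in)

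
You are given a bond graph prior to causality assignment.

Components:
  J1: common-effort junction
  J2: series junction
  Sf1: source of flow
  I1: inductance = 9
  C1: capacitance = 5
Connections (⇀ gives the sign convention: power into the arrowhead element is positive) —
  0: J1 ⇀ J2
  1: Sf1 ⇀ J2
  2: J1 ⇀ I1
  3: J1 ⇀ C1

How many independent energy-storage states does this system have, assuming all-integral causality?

2  (C1, I1 all integral)

b1 |Sf1  (Sf1: flow source, stroke at near end)
b0 |J2  (1-jn J2 has f-setter on 1)
b2 |I1  (I1: I, integral causality)
b3 |J1  (only one effort-in slot at J1)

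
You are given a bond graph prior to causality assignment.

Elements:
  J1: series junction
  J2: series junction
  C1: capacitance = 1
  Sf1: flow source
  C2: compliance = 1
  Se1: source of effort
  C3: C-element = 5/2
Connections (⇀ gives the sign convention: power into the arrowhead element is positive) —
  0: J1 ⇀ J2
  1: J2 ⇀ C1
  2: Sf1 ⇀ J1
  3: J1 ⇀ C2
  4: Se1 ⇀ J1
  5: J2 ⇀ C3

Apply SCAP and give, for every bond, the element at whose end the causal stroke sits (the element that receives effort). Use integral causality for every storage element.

#0 |J1
#1 |J2
#2 |Sf1
#3 |J1
#4 |J1
#5 |J2

bond 2 →Sf1  (Sf1: flow source, stroke at near end)
bond 4 →J1  (Se1 fixes effort; stroke away)
bond 0 →J1  (J1: bond 2 brought flow, rest push out)
bond 3 →J1  (1-jn J1 has f-setter on 2)
bond 1 →J2  (common-f at J2 fixed by 0)
bond 5 →J2  (J2 flow already set via bond 0)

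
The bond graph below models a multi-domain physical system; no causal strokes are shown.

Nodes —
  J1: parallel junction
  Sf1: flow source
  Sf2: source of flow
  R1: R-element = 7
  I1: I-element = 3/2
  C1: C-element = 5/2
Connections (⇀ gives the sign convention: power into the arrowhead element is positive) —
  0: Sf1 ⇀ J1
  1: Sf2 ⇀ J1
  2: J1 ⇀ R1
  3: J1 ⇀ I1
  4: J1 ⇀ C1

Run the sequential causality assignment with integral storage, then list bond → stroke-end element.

#0 |Sf1
#1 |Sf2
#2 |R1
#3 |I1
#4 |J1

β0 stroke→Sf1  (Sf1: flow source, stroke at near end)
β1 stroke→Sf2  (Sf2 (Sf) sets flow on bond)
β3 stroke→I1  (prefer integral on I1)
β4 stroke→J1  (C1 outputs effort q/C1)
β2 stroke→R1  (J1 effort already set via bond 4)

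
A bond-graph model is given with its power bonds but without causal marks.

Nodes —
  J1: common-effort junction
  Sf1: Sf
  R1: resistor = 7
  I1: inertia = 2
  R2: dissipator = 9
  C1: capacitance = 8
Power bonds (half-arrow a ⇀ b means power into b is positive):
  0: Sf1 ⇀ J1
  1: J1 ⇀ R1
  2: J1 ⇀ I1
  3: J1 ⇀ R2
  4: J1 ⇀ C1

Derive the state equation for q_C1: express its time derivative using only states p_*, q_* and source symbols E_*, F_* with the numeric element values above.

#0 stroke at Sf1  (Sf1: flow source, stroke at near end)
#2 stroke at I1  (I1 outputs flow p/I1)
#4 stroke at J1  (C1 integral (e out))
#1 stroke at R1  (J1: bond 4 brought effort, rest push out)
#3 stroke at R2  (common-e at J1 fixed by 4)

dq_C1/dt = F_Sf1 - p_I1/2 - 2*q_C1/63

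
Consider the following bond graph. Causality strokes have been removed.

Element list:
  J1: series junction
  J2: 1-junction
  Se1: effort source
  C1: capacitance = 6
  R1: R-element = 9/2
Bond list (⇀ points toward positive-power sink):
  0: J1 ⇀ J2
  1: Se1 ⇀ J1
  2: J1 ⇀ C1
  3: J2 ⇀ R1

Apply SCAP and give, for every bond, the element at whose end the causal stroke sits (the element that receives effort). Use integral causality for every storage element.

β1 →J1  (Se1 fixes effort; stroke away)
β2 →J1  (C1 outputs effort q/C1)
β0 →J2  (closing 1-jn rule on J1)
β3 →R1  (only one flow-in slot at J2)

b0 →J2
b1 →J1
b2 →J1
b3 →R1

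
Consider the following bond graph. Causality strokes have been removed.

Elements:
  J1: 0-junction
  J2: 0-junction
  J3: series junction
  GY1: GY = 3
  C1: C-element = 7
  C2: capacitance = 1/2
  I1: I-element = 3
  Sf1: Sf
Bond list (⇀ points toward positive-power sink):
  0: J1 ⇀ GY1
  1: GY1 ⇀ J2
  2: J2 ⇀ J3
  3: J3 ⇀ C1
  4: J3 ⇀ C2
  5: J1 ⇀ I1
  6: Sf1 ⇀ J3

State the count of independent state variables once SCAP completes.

3  (C1, C2, I1 all integral)

#6 stroke at Sf1  (Sf1 fixes flow; stroke at Sf1)
#2 stroke at J3  (1-jn J3 has f-setter on 6)
#3 stroke at J3  (J3 flow already set via bond 6)
#4 stroke at J3  (common-f at J3 fixed by 6)
#1 stroke at J2  (J2 needs exactly one e-in)
#0 stroke at J1  (GY1: gyrator matches bond 1)
#5 stroke at I1  (0-jn J1 has e-setter on 0)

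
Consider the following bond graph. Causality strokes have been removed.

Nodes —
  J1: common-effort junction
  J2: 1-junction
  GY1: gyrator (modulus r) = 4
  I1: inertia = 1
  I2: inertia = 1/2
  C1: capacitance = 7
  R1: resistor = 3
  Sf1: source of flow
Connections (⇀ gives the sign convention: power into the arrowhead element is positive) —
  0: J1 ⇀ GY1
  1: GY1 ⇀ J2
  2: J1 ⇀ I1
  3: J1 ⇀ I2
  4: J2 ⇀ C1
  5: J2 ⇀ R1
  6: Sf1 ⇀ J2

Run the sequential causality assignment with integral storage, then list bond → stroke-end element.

bond 6 stroke→Sf1  (Sf1: flow source, stroke at near end)
bond 1 stroke→J2  (common-f at J2 fixed by 6)
bond 4 stroke→J2  (1-jn J2 has f-setter on 6)
bond 5 stroke→J2  (1-jn J2 has f-setter on 6)
bond 0 stroke→J1  (GY GY1: same side as bond 1)
bond 2 stroke→I1  (J1 effort already set via bond 0)
bond 3 stroke→I2  (0-jn J1 has e-setter on 0)

#0 stroke→J1
#1 stroke→J2
#2 stroke→I1
#3 stroke→I2
#4 stroke→J2
#5 stroke→J2
#6 stroke→Sf1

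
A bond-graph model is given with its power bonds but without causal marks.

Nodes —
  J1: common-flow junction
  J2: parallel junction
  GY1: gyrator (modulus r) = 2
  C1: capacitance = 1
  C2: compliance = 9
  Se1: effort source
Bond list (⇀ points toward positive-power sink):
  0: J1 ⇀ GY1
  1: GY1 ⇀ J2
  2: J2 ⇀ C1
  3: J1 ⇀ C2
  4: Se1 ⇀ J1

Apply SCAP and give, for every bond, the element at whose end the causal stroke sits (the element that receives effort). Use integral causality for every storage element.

bond 0 stroke→GY1
bond 1 stroke→GY1
bond 2 stroke→J2
bond 3 stroke→J1
bond 4 stroke→J1

#4 stroke→J1  (Se1: effort source, stroke at far end)
#2 stroke→J2  (C1: C, integral causality)
#1 stroke→GY1  (0-jn J2 has e-setter on 2)
#0 stroke→GY1  (GY GY1: same side as bond 1)
#3 stroke→J1  (1-jn J1 has f-setter on 0)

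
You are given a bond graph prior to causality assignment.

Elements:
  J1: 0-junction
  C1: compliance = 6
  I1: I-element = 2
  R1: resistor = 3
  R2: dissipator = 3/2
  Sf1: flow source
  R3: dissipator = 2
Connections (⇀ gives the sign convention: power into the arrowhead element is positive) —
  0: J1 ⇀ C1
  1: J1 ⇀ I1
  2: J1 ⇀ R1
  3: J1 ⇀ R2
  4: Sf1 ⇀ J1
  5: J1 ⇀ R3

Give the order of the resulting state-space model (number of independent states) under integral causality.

2  (C1, I1 all integral)

bond 4 →Sf1  (Sf1: flow source, stroke at near end)
bond 0 →J1  (C1 outputs effort q/C1)
bond 1 →I1  (J1 effort already set via bond 0)
bond 2 →R1  (common-e at J1 fixed by 0)
bond 3 →R2  (0-jn J1 has e-setter on 0)
bond 5 →R3  (0-jn J1 has e-setter on 0)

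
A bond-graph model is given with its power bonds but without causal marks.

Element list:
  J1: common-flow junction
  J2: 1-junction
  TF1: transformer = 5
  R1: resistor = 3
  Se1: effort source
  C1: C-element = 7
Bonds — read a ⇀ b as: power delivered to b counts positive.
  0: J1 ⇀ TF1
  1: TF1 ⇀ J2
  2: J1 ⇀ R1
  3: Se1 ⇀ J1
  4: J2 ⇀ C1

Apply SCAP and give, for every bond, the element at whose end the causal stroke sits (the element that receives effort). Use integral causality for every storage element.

bond 0 |J1
bond 1 |TF1
bond 2 |R1
bond 3 |J1
bond 4 |J2

b3 stroke at J1  (Se1: effort source, stroke at far end)
b4 stroke at J2  (C1: C, integral causality)
b1 stroke at TF1  (only one flow-in slot at J2)
b0 stroke at J1  (TF1 one-in-one-out from 1)
b2 stroke at R1  (closing 1-jn rule on J1)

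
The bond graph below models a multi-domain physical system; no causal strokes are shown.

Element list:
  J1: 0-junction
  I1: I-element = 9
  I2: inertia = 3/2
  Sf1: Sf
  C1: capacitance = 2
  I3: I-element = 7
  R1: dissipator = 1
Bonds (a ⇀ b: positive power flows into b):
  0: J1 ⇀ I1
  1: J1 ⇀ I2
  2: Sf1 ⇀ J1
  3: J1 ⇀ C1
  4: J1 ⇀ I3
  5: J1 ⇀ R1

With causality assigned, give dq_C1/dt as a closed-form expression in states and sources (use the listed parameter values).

#2 →Sf1  (Sf1 fixes flow; stroke at Sf1)
#0 →I1  (I1 integral (f out))
#1 →I2  (prefer integral on I2)
#3 →J1  (C1: C, integral causality)
#4 →I3  (common-e at J1 fixed by 3)
#5 →R1  (J1: bond 3 brought effort, rest push out)

dq_C1/dt = F_Sf1 - p_I1/9 - 2*p_I2/3 - p_I3/7 - q_C1/2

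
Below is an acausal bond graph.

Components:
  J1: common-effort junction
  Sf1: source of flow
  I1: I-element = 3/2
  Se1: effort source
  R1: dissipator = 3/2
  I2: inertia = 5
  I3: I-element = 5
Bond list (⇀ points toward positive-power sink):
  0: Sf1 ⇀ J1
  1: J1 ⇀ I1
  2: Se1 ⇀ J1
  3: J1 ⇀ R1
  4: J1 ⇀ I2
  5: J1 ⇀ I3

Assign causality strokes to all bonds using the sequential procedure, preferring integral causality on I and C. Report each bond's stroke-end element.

β0 |Sf1
β1 |I1
β2 |J1
β3 |R1
β4 |I2
β5 |I3

#0 stroke→Sf1  (Sf1: flow source, stroke at near end)
#2 stroke→J1  (Se1 fixes effort; stroke away)
#1 stroke→I1  (J1 effort already set via bond 2)
#3 stroke→R1  (common-e at J1 fixed by 2)
#4 stroke→I2  (J1: bond 2 brought effort, rest push out)
#5 stroke→I3  (J1: bond 2 brought effort, rest push out)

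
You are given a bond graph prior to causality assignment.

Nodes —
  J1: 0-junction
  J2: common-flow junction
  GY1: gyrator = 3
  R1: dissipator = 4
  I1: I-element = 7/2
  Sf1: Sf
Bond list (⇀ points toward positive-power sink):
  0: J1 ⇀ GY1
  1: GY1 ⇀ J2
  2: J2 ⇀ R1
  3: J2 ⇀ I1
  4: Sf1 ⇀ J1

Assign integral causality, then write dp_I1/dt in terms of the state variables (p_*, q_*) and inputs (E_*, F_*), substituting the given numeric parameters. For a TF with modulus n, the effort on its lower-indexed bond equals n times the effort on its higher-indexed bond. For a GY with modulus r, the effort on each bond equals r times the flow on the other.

b4 stroke at Sf1  (Sf1: flow source, stroke at near end)
b0 stroke at J1  (J1: last free bond brings effort in)
b1 stroke at J2  (through GY1, causality inverts; strokes same side of GY1)
b3 stroke at I1  (I1 outputs flow p/I1)
b2 stroke at J2  (1-jn J2 has f-setter on 3)

dp_I1/dt = 3*F_Sf1 - 8*p_I1/7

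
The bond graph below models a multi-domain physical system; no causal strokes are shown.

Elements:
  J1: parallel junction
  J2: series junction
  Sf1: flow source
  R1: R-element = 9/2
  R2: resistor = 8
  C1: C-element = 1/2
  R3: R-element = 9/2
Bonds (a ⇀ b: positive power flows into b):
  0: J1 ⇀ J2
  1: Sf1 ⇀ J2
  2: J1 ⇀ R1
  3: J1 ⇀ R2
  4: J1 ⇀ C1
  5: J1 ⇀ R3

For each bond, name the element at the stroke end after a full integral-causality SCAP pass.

b0 |J2
b1 |Sf1
b2 |R1
b3 |R2
b4 |J1
b5 |R3

β1 stroke→Sf1  (Sf1 fixes flow; stroke at Sf1)
β0 stroke→J2  (J2: bond 1 brought flow, rest push out)
β4 stroke→J1  (prefer integral on C1)
β2 stroke→R1  (J1: bond 4 brought effort, rest push out)
β3 stroke→R2  (J1 effort already set via bond 4)
β5 stroke→R3  (0-jn J1 has e-setter on 4)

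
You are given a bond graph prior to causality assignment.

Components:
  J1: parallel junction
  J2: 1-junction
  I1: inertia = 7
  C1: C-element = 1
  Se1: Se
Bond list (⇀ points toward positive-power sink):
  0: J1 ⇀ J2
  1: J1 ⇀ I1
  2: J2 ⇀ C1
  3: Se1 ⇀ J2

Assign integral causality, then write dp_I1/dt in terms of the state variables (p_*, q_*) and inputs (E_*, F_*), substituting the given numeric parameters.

b3 →J2  (Se1 fixes effort; stroke away)
b1 →I1  (I1 outputs flow p/I1)
b0 →J1  (only one effort-in slot at J1)
b2 →J2  (1-jn J2 has f-setter on 0)

dp_I1/dt = -E_Se1 + q_C1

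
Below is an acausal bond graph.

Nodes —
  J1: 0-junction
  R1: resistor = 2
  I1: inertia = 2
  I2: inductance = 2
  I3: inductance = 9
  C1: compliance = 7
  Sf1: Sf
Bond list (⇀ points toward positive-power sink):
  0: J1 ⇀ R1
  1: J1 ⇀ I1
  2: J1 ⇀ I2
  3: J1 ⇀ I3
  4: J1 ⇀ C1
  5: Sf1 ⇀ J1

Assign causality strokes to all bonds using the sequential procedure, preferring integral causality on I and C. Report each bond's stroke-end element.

bond 5 stroke at Sf1  (Sf1 fixes flow; stroke at Sf1)
bond 1 stroke at I1  (I1 integral (f out))
bond 2 stroke at I2  (I2 integral (f out))
bond 3 stroke at I3  (I3: I, integral causality)
bond 4 stroke at J1  (C1: C, integral causality)
bond 0 stroke at R1  (J1 effort already set via bond 4)

#0 |R1
#1 |I1
#2 |I2
#3 |I3
#4 |J1
#5 |Sf1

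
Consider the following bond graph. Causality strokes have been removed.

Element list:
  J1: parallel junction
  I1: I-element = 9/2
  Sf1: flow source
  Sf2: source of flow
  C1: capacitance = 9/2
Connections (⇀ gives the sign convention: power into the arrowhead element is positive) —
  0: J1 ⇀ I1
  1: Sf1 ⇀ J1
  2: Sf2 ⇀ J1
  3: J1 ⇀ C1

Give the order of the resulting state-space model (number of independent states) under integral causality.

2  (C1, I1 all integral)

b1 stroke→Sf1  (source Sf1 imposes f)
b2 stroke→Sf2  (Sf2 (Sf) sets flow on bond)
b0 stroke→I1  (I1 outputs flow p/I1)
b3 stroke→J1  (closing 0-jn rule on J1)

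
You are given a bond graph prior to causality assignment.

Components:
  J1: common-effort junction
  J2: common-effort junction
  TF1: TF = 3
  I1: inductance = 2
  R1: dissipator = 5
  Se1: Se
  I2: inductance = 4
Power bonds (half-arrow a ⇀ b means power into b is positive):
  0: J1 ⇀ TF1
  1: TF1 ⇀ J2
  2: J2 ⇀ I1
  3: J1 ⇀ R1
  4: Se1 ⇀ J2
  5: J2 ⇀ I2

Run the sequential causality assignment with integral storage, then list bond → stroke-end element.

#4 stroke at J2  (source Se1 imposes e)
#1 stroke at TF1  (J2 effort already set via bond 4)
#2 stroke at I1  (J2 effort already set via bond 4)
#5 stroke at I2  (J2 effort already set via bond 4)
#0 stroke at J1  (TF1 one-in-one-out from 1)
#3 stroke at R1  (0-jn J1 has e-setter on 0)

#0 stroke at J1
#1 stroke at TF1
#2 stroke at I1
#3 stroke at R1
#4 stroke at J2
#5 stroke at I2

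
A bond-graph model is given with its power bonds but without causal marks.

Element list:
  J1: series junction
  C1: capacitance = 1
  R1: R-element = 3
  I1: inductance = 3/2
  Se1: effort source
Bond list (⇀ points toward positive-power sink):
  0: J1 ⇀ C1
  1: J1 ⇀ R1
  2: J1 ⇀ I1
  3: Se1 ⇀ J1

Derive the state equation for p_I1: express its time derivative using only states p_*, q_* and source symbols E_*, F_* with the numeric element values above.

dp_I1/dt = E_Se1 - 2*p_I1 - q_C1

b3 stroke at J1  (source Se1 imposes e)
b0 stroke at J1  (C1 integral (e out))
b2 stroke at I1  (I1: I, integral causality)
b1 stroke at J1  (J1 flow already set via bond 2)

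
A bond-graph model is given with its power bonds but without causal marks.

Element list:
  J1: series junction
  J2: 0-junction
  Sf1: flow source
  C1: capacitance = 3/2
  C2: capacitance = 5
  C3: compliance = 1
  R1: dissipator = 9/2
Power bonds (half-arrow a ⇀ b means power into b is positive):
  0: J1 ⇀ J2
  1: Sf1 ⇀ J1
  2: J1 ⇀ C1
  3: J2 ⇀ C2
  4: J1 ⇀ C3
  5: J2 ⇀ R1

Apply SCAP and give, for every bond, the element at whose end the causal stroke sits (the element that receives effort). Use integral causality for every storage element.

β0 stroke→J1
β1 stroke→Sf1
β2 stroke→J1
β3 stroke→J2
β4 stroke→J1
β5 stroke→R1

bond 1 stroke at Sf1  (Sf1 fixes flow; stroke at Sf1)
bond 0 stroke at J1  (J1: bond 1 brought flow, rest push out)
bond 2 stroke at J1  (J1 flow already set via bond 1)
bond 4 stroke at J1  (J1 flow already set via bond 1)
bond 3 stroke at J2  (C2 integral (e out))
bond 5 stroke at R1  (0-jn J2 has e-setter on 3)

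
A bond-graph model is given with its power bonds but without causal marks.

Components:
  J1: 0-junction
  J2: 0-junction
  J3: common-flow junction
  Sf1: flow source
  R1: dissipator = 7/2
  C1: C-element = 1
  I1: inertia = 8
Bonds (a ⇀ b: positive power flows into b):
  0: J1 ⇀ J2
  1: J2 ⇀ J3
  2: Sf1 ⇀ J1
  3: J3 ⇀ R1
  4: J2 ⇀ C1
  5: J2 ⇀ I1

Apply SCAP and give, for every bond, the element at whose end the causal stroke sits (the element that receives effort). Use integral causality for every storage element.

bond 2 stroke→Sf1  (Sf1: flow source, stroke at near end)
bond 0 stroke→J1  (J1 needs exactly one e-in)
bond 4 stroke→J2  (C1 integral (e out))
bond 1 stroke→J3  (common-e at J2 fixed by 4)
bond 5 stroke→I1  (0-jn J2 has e-setter on 4)
bond 3 stroke→R1  (only one flow-in slot at J3)

bond 0 stroke→J1
bond 1 stroke→J3
bond 2 stroke→Sf1
bond 3 stroke→R1
bond 4 stroke→J2
bond 5 stroke→I1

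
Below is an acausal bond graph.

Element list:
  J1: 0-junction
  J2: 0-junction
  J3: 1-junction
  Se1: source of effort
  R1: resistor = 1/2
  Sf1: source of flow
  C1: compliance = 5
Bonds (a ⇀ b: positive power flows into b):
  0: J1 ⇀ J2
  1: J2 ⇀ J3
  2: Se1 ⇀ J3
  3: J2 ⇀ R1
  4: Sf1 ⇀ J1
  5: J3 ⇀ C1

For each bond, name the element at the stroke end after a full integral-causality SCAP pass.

bond 0 |J1
bond 1 |J2
bond 2 |J3
bond 3 |R1
bond 4 |Sf1
bond 5 |J3

bond 2 →J3  (Se1 fixes effort; stroke away)
bond 4 →Sf1  (Sf1: flow source, stroke at near end)
bond 0 →J1  (J1 needs exactly one e-in)
bond 5 →J3  (C1 outputs effort q/C1)
bond 1 →J2  (closing 1-jn rule on J3)
bond 3 →R1  (common-e at J2 fixed by 1)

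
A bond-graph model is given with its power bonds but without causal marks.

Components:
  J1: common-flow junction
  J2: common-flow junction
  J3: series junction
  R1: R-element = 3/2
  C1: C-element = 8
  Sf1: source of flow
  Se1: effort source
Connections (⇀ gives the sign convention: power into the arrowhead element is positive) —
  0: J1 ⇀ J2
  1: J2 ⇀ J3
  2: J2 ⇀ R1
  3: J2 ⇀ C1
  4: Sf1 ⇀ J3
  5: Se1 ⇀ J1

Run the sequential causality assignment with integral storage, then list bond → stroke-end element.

#0 |J2
#1 |J3
#2 |J2
#3 |J2
#4 |Sf1
#5 |J1

#4 stroke at Sf1  (Sf1 fixes flow; stroke at Sf1)
#5 stroke at J1  (Se1 fixes effort; stroke away)
#0 stroke at J2  (J1: last free bond brings flow in)
#1 stroke at J3  (common-f at J3 fixed by 4)
#2 stroke at J2  (1-jn J2 has f-setter on 1)
#3 stroke at J2  (common-f at J2 fixed by 1)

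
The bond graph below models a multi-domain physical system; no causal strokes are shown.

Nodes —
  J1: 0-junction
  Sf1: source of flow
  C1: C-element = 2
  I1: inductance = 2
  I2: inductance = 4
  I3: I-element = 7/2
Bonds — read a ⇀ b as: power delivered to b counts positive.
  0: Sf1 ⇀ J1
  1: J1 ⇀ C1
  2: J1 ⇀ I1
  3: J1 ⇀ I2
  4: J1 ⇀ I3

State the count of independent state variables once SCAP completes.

4  (C1, I1, I2, I3 all integral)

bond 0 stroke→Sf1  (Sf1 fixes flow; stroke at Sf1)
bond 1 stroke→J1  (prefer integral on C1)
bond 2 stroke→I1  (J1 effort already set via bond 1)
bond 3 stroke→I2  (common-e at J1 fixed by 1)
bond 4 stroke→I3  (0-jn J1 has e-setter on 1)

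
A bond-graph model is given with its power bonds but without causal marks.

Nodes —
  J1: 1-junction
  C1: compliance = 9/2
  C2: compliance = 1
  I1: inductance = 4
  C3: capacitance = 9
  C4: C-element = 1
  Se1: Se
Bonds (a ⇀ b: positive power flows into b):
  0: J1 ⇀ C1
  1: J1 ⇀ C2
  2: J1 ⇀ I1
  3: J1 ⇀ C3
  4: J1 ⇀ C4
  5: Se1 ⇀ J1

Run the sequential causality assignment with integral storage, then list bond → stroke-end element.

bond 5 |J1  (source Se1 imposes e)
bond 0 |J1  (prefer integral on C1)
bond 1 |J1  (C2 integral (e out))
bond 2 |I1  (I1 integral (f out))
bond 3 |J1  (1-jn J1 has f-setter on 2)
bond 4 |J1  (common-f at J1 fixed by 2)

b0 →J1
b1 →J1
b2 →I1
b3 →J1
b4 →J1
b5 →J1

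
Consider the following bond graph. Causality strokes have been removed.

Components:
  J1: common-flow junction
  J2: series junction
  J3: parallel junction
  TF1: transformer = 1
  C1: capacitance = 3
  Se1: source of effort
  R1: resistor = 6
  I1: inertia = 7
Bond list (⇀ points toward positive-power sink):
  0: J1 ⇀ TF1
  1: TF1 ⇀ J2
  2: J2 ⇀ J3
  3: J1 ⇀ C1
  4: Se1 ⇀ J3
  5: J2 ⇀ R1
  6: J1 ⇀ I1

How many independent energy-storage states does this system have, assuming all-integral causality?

2  (C1, I1 all integral)

#4 |J3  (Se1: effort source, stroke at far end)
#2 |J2  (common-e at J3 fixed by 4)
#3 |J1  (C1 integral (e out))
#6 |I1  (prefer integral on I1)
#0 |J1  (J1 flow already set via bond 6)
#1 |TF1  (through TF1, causality passes straight; one stroke at TF1)
#5 |J2  (1-jn J2 has f-setter on 1)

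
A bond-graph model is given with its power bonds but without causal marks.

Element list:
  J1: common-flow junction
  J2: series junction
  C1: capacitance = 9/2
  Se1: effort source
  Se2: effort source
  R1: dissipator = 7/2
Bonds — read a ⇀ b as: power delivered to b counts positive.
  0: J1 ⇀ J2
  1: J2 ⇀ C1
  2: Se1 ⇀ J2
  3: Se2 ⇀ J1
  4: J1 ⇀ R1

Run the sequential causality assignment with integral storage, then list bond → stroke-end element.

bond 2 →J2  (Se1 fixes effort; stroke away)
bond 3 →J1  (source Se2 imposes e)
bond 1 →J2  (C1 outputs effort q/C1)
bond 0 →J1  (closing 1-jn rule on J2)
bond 4 →R1  (closing 1-jn rule on J1)

#0 stroke→J1
#1 stroke→J2
#2 stroke→J2
#3 stroke→J1
#4 stroke→R1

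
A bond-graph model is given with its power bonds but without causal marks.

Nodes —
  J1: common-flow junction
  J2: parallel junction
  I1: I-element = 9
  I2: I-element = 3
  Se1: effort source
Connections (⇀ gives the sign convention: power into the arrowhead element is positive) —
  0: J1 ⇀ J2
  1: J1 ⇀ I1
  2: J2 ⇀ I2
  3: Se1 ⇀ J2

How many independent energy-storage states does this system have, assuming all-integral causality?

b3 stroke at J2  (Se1: effort source, stroke at far end)
b0 stroke at J1  (0-jn J2 has e-setter on 3)
b2 stroke at I2  (J2 effort already set via bond 3)
b1 stroke at I1  (closing 1-jn rule on J1)

2  (I1, I2 all integral)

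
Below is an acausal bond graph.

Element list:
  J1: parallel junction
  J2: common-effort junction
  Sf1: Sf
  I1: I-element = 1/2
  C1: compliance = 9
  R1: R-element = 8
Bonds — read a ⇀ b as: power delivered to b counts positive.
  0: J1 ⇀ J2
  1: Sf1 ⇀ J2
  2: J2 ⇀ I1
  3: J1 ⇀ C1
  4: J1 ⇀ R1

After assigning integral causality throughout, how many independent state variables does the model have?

β1 |Sf1  (Sf1 fixes flow; stroke at Sf1)
β2 |I1  (I1 integral (f out))
β0 |J2  (J2 needs exactly one e-in)
β3 |J1  (C1 outputs effort q/C1)
β4 |R1  (common-e at J1 fixed by 3)

2  (C1, I1 all integral)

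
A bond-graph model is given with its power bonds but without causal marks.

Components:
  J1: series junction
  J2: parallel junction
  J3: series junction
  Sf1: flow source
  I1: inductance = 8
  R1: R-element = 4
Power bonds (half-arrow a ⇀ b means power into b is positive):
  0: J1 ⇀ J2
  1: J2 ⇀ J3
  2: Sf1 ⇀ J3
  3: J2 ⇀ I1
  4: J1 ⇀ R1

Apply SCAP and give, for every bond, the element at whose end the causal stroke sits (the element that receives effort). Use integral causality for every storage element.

β0 →J2
β1 →J3
β2 →Sf1
β3 →I1
β4 →J1

#2 stroke→Sf1  (Sf1: flow source, stroke at near end)
#1 stroke→J3  (1-jn J3 has f-setter on 2)
#3 stroke→I1  (I1 integral (f out))
#0 stroke→J2  (J2 needs exactly one e-in)
#4 stroke→J1  (common-f at J1 fixed by 0)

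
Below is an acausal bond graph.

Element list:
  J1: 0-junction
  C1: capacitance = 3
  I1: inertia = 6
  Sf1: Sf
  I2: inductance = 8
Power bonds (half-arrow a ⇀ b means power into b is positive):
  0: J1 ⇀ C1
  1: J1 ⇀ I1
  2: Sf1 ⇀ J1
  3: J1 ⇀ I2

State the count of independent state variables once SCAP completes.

β2 →Sf1  (Sf1: flow source, stroke at near end)
β0 →J1  (C1: C, integral causality)
β1 →I1  (J1 effort already set via bond 0)
β3 →I2  (J1: bond 0 brought effort, rest push out)

3  (C1, I1, I2 all integral)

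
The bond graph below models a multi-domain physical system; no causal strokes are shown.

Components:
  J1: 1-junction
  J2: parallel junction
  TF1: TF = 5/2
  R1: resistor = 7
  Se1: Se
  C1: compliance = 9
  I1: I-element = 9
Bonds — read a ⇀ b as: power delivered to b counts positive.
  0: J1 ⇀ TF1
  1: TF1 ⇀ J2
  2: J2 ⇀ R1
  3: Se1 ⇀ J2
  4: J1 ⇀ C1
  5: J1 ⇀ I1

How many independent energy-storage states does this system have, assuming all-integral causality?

2  (C1, I1 all integral)

bond 3 |J2  (Se1 fixes effort; stroke away)
bond 1 |TF1  (common-e at J2 fixed by 3)
bond 2 |R1  (0-jn J2 has e-setter on 3)
bond 0 |J1  (TF1 one-in-one-out from 1)
bond 4 |J1  (C1 integral (e out))
bond 5 |I1  (only one flow-in slot at J1)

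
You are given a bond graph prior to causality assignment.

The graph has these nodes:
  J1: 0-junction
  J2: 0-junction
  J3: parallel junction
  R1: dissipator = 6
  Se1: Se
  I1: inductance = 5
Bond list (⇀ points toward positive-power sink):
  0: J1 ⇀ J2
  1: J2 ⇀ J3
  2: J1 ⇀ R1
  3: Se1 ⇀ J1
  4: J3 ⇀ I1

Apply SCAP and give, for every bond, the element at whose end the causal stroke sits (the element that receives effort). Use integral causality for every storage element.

bond 0 |J2
bond 1 |J3
bond 2 |R1
bond 3 |J1
bond 4 |I1

β3 |J1  (Se1 (Se) sets effort on bond)
β0 |J2  (J1 effort already set via bond 3)
β2 |R1  (J1 effort already set via bond 3)
β1 |J3  (common-e at J2 fixed by 0)
β4 |I1  (0-jn J3 has e-setter on 1)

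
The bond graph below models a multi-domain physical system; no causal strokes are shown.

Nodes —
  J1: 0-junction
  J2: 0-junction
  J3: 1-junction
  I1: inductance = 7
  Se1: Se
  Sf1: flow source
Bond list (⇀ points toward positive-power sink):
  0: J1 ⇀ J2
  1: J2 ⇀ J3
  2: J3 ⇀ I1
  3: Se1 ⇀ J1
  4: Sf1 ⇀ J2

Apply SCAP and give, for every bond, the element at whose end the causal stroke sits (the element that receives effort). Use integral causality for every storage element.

β3 stroke→J1  (Se1 (Se) sets effort on bond)
β4 stroke→Sf1  (Sf1: flow source, stroke at near end)
β0 stroke→J2  (J1 effort already set via bond 3)
β1 stroke→J3  (common-e at J2 fixed by 0)
β2 stroke→I1  (J3: last free bond brings flow in)

bond 0 stroke at J2
bond 1 stroke at J3
bond 2 stroke at I1
bond 3 stroke at J1
bond 4 stroke at Sf1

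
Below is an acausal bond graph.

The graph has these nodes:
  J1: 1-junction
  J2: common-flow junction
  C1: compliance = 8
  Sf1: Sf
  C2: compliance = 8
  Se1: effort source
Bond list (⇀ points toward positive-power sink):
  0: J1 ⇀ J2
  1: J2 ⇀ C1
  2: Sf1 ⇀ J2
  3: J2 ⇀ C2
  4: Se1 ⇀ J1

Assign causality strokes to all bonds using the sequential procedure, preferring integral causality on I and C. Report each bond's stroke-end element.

β0 stroke→J2
β1 stroke→J2
β2 stroke→Sf1
β3 stroke→J2
β4 stroke→J1

bond 2 →Sf1  (source Sf1 imposes f)
bond 4 →J1  (Se1 (Se) sets effort on bond)
bond 0 →J2  (only one flow-in slot at J1)
bond 1 →J2  (1-jn J2 has f-setter on 2)
bond 3 →J2  (J2 flow already set via bond 2)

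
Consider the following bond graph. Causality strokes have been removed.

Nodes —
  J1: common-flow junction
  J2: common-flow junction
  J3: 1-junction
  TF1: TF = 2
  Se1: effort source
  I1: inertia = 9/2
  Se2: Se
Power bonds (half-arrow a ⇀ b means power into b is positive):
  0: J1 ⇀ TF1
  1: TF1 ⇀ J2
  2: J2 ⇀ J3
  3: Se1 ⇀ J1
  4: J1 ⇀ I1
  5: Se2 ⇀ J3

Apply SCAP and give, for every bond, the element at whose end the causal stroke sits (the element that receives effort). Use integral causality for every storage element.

bond 0 |J1
bond 1 |TF1
bond 2 |J2
bond 3 |J1
bond 4 |I1
bond 5 |J3

#3 →J1  (Se1 (Se) sets effort on bond)
#5 →J3  (Se2: effort source, stroke at far end)
#2 →J2  (closing 1-jn rule on J3)
#1 →TF1  (closing 1-jn rule on J2)
#0 →J1  (TF TF1: opposite of bond 1)
#4 →I1  (closing 1-jn rule on J1)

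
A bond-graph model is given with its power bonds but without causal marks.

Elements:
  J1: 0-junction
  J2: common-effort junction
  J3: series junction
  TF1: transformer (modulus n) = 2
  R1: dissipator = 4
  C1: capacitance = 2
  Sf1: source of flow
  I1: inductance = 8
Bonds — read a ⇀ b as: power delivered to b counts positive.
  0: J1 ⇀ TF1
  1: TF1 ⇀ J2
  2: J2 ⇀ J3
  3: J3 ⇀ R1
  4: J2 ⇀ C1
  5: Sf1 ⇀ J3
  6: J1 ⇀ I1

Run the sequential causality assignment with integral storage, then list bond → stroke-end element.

b0 stroke at J1
b1 stroke at TF1
b2 stroke at J3
b3 stroke at J3
b4 stroke at J2
b5 stroke at Sf1
b6 stroke at I1

β5 →Sf1  (Sf1 fixes flow; stroke at Sf1)
β2 →J3  (J3 flow already set via bond 5)
β3 →J3  (1-jn J3 has f-setter on 5)
β4 →J2  (C1 outputs effort q/C1)
β1 →TF1  (J2 effort already set via bond 4)
β0 →J1  (TF1 one-in-one-out from 1)
β6 →I1  (J1 effort already set via bond 0)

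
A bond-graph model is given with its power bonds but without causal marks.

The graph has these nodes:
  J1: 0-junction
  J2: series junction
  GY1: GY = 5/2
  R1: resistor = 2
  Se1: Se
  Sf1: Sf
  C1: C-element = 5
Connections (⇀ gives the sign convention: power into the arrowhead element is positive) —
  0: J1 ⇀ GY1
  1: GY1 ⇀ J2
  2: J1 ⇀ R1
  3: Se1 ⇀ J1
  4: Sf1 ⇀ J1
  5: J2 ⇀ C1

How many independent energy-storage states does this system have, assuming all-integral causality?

bond 3 stroke at J1  (Se1 (Se) sets effort on bond)
bond 4 stroke at Sf1  (Sf1: flow source, stroke at near end)
bond 0 stroke at GY1  (common-e at J1 fixed by 3)
bond 2 stroke at R1  (common-e at J1 fixed by 3)
bond 1 stroke at GY1  (GY1: gyrator matches bond 0)
bond 5 stroke at J2  (J2: bond 1 brought flow, rest push out)

1  (C1 all integral)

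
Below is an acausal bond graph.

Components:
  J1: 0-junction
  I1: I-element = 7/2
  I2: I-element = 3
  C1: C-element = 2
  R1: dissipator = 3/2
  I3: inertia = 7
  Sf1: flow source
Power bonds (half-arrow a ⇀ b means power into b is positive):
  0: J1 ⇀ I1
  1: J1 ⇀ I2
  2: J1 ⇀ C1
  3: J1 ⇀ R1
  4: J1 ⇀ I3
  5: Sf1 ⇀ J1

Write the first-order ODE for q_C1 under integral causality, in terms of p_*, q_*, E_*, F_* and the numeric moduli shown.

dq_C1/dt = F_Sf1 - 2*p_I1/7 - p_I2/3 - p_I3/7 - q_C1/3

β5 stroke→Sf1  (Sf1 fixes flow; stroke at Sf1)
β0 stroke→I1  (I1 integral (f out))
β1 stroke→I2  (prefer integral on I2)
β2 stroke→J1  (C1: C, integral causality)
β3 stroke→R1  (0-jn J1 has e-setter on 2)
β4 stroke→I3  (0-jn J1 has e-setter on 2)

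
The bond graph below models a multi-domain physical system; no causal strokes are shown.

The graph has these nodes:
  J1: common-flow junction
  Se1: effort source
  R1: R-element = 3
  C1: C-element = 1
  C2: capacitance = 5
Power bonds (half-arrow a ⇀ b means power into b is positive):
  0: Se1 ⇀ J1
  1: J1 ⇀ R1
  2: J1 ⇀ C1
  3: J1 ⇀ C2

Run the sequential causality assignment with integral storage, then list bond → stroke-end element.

β0 stroke at J1
β1 stroke at R1
β2 stroke at J1
β3 stroke at J1

bond 0 |J1  (Se1 fixes effort; stroke away)
bond 2 |J1  (prefer integral on C1)
bond 3 |J1  (C2 integral (e out))
bond 1 |R1  (J1 needs exactly one f-in)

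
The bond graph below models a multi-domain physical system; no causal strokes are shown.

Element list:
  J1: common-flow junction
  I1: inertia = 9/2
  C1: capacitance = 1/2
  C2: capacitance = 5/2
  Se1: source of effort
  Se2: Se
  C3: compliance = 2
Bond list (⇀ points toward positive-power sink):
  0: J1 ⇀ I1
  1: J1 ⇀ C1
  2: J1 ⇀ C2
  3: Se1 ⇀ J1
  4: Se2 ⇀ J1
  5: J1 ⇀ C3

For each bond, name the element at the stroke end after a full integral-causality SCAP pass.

#3 →J1  (Se1 (Se) sets effort on bond)
#4 →J1  (Se2 fixes effort; stroke away)
#0 →I1  (I1: I, integral causality)
#1 →J1  (common-f at J1 fixed by 0)
#2 →J1  (common-f at J1 fixed by 0)
#5 →J1  (common-f at J1 fixed by 0)

#0 |I1
#1 |J1
#2 |J1
#3 |J1
#4 |J1
#5 |J1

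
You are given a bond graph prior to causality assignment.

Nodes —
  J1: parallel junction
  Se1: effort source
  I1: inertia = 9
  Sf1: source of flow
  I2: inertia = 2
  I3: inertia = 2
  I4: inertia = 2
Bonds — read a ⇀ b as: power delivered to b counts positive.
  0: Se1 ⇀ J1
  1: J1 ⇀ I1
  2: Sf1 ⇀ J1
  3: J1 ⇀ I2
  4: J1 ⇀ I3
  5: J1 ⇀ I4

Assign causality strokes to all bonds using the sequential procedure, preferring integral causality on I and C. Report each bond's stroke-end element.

β0 →J1  (Se1 fixes effort; stroke away)
β2 →Sf1  (Sf1 fixes flow; stroke at Sf1)
β1 →I1  (common-e at J1 fixed by 0)
β3 →I2  (J1: bond 0 brought effort, rest push out)
β4 →I3  (0-jn J1 has e-setter on 0)
β5 →I4  (common-e at J1 fixed by 0)

bond 0 →J1
bond 1 →I1
bond 2 →Sf1
bond 3 →I2
bond 4 →I3
bond 5 →I4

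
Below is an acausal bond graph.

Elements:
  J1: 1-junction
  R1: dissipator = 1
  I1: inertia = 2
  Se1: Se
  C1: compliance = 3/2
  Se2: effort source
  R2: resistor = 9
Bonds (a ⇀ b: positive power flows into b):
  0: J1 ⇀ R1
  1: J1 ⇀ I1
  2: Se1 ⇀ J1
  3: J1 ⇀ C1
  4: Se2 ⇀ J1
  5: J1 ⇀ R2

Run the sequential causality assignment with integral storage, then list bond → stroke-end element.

β2 |J1  (Se1: effort source, stroke at far end)
β4 |J1  (Se2: effort source, stroke at far end)
β1 |I1  (I1: I, integral causality)
β0 |J1  (1-jn J1 has f-setter on 1)
β3 |J1  (common-f at J1 fixed by 1)
β5 |J1  (1-jn J1 has f-setter on 1)

bond 0 →J1
bond 1 →I1
bond 2 →J1
bond 3 →J1
bond 4 →J1
bond 5 →J1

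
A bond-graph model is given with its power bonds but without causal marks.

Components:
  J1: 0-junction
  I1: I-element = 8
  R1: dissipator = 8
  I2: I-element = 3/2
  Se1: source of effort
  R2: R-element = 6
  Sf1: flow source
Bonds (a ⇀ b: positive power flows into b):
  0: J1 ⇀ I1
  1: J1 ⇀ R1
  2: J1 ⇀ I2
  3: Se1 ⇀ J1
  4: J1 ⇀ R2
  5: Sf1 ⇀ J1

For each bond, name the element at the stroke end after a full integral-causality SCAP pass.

#3 stroke at J1  (source Se1 imposes e)
#5 stroke at Sf1  (source Sf1 imposes f)
#0 stroke at I1  (common-e at J1 fixed by 3)
#1 stroke at R1  (J1 effort already set via bond 3)
#2 stroke at I2  (common-e at J1 fixed by 3)
#4 stroke at R2  (J1 effort already set via bond 3)

b0 |I1
b1 |R1
b2 |I2
b3 |J1
b4 |R2
b5 |Sf1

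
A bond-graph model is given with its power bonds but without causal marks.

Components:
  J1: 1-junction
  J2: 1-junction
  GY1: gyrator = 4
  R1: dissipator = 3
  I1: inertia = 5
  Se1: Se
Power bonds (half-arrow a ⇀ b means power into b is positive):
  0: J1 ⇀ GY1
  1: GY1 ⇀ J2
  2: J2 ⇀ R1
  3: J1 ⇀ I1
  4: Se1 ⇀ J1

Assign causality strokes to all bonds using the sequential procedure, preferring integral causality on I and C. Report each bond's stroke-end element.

b0 stroke at J1
b1 stroke at J2
b2 stroke at R1
b3 stroke at I1
b4 stroke at J1

β4 |J1  (Se1: effort source, stroke at far end)
β3 |I1  (I1: I, integral causality)
β0 |J1  (J1: bond 3 brought flow, rest push out)
β1 |J2  (GY1 both-in/both-out from 0)
β2 |R1  (only one flow-in slot at J2)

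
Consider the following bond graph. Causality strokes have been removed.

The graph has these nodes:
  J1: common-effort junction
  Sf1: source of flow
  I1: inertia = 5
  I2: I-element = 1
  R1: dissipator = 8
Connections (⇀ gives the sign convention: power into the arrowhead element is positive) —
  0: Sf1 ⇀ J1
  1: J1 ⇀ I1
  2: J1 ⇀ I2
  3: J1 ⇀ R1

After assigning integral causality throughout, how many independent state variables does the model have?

2  (I1, I2 all integral)

#0 →Sf1  (Sf1 (Sf) sets flow on bond)
#1 →I1  (I1 integral (f out))
#2 →I2  (I2 outputs flow p/I2)
#3 →J1  (J1 needs exactly one e-in)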